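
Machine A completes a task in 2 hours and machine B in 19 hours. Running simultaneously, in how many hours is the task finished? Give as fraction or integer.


Rate of A = 1/2 job per hour
Rate of B = 1/19 job per hour
Combined rate = 1/2 + 1/19
Find common denominator: (19 + 2)/(2*19) = 21/38
Combined rate = 21/38 job per hour
Time together = 1 / (21/38) = 38/21 hours

38/21


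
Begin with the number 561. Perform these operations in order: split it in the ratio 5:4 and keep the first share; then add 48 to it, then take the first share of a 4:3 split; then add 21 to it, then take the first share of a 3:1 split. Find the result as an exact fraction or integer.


Start with 561.
Step 1: Split 5:4, first share = 561 * 5/9 = 935/3
Step 2: Add 48: 935/3+48=1079/3; split 4:3 first = 1079/3*4/7 = 4316/21
Step 3: Add 21: 4316/21+21=4757/21; split 3:1 first = 4757/21*3/4 = 4757/28
Final result = 4757/28

4757/28


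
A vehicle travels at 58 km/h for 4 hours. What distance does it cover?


Using distance = speed * time
Speed = 58 km/h
Time = 4 hours
Distance = 58 * 4
= 232 km

232


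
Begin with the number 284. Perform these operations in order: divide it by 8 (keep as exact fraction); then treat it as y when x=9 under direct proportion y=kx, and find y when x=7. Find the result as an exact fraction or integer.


Start with 284.
Step 1: Divide by 8: 284 / 8 = 71/2
Step 2: Direct prop: k = (71/2)/9; new y = k*7 = 71/2*7/9 = 497/18
Final result = 497/18

497/18


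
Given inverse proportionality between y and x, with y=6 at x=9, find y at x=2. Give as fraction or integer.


Inverse proportion: y = k/x
Find k: k = 9 * 6 = 54
Compute y at x=2: y = 54/2
y = 27

27


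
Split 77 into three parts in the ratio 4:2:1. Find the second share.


Ratio = 4:2:1
Total parts = 4 + 2 + 1 = 7
Value per part = 77 / 7 = 11
First share = 4 * 11 = 44
Middle share = 2 * 11 = 22
Third share = 1 * 11 = 11

22


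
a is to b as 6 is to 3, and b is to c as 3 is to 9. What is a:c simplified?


Given a:b = 6:3 and b:c = 3:9
Make b consistent. Multiply first ratio by 3: a:b = 18:9
Multiply second ratio by 3: b:c = 9:27
Now b = 9 in both, so a:b:c = 18:9:27
Therefore a:c = 18:27
Simplify by GCD: a:c = 2:3

2:3


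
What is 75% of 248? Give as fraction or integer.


Compute 75% of 248
Convert percentage: 75% = 75/100
Multiply: 248 * 75/100
= 18600/100
= 186

186


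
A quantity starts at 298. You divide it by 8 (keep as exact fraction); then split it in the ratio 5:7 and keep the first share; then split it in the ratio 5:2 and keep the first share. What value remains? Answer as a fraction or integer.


Start with 298.
Step 1: Divide by 8: 298 / 8 = 149/4
Step 2: Split 5:7, first share = 149/4 * 5/12 = 745/48
Step 3: Split 5:2, first share = 745/48 * 5/7 = 3725/336
Final result = 3725/336

3725/336


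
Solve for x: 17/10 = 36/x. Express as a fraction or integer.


Setting up: 17/10 = 36/x
Cross multiply: 17 * x = 10 * 36
17x = 360
x = 360/17
x = 360/17

360/17


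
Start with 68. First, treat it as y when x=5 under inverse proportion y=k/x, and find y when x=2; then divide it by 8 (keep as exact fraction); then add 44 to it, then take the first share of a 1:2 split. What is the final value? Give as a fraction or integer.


Start with 68.
Step 1: Inverse prop: k = (68)*5; new y = k/2 = 68*5/2 = 170
Step 2: Divide by 8: 170 / 8 = 85/4
Step 3: Add 44: 85/4+44=261/4; split 1:2 first = 261/4*1/3 = 87/4
Final result = 87/4

87/4


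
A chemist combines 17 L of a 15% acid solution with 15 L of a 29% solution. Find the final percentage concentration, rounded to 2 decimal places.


Solute in mixture 1 = 15% of 17 L = 17*15/100 = 51/20 L
Solute in mixture 2 = 29% of 15 L = 15*29/100 = 87/20 L
Total solute = 51/20 + 87/20 = 69/10 L
Total volume = 17 + 15 = 32 L
Final concentration = 69/10/32 * 100 = 21.56%

21.56


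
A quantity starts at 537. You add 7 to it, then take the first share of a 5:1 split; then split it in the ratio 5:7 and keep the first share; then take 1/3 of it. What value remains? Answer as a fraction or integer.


Start with 537.
Step 1: Add 7: 537+7=544; split 5:1 first = 544*5/6 = 1360/3
Step 2: Split 5:7, first share = 1360/3 * 5/12 = 1700/9
Step 3: Take 1/3: 1700/9 * 1/3 = 1700/27
Final result = 1700/27

1700/27


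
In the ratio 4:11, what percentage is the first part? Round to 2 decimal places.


Total parts = 4 + 11 = 15
First part fraction = 4/15
Percentage = (4/15) * 100
= 0.266667 * 100
= 26.67%

26.67


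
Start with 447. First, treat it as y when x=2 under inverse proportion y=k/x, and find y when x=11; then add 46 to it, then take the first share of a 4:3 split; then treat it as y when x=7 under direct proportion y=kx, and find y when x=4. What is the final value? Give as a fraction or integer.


Start with 447.
Step 1: Inverse prop: k = (447)*2; new y = k/11 = 447*2/11 = 894/11
Step 2: Add 46: 894/11+46=1400/11; split 4:3 first = 1400/11*4/7 = 800/11
Step 3: Direct prop: k = (800/11)/7; new y = k*4 = 800/11*4/7 = 3200/77
Final result = 3200/77

3200/77


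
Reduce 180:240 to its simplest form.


Find GCD(180, 240)
GCD = 60
Divide both by 60: 180/60 = 3, 240/60 = 4
Simplified ratio = 3:4

3:4


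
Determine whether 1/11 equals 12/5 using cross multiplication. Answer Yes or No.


Cross multiply to check 1/11 = 12/5
Left cross product: 1 * 5 = 5
Right cross product: 11 * 12 = 132
5 != 132
Not equal, so proportions differ => No

No


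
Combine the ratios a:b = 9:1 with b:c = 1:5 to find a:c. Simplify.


Given a:b = 9:1 and b:c = 1:5
Make b consistent. Multiply first ratio by 1: a:b = 9:1
Multiply second ratio by 1: b:c = 1:5
Now b = 1 in both, so a:b:c = 9:1:5
Therefore a:c = 9:5
Simplify by GCD: a:c = 9:5

9:5


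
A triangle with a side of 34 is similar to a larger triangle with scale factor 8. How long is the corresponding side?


Similar triangles have proportional sides
Scale factor = 8
Smaller side = 34
Corresponding larger side = 34 * 8
= 272

272


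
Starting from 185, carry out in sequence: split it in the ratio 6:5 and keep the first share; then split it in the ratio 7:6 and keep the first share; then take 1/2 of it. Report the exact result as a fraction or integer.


Start with 185.
Step 1: Split 6:5, first share = 185 * 6/11 = 1110/11
Step 2: Split 7:6, first share = 1110/11 * 7/13 = 7770/143
Step 3: Take 1/2: 7770/143 * 1/2 = 3885/143
Final result = 3885/143

3885/143


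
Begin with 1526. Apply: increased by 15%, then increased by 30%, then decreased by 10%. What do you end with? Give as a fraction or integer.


Start: 1526
Step 1: increase by 15% => multiply by 115/100
  1526 * 115/100 = 17549/10
Step 2: increase by 30% => multiply by 130/100
  17549/10 * 130/100 = 228137/100
Step 3: decrease by 10% => multiply by 90/100
  228137/100 * 90/100 = 2053233/1000
Final value = 2053233/1000

2053233/1000


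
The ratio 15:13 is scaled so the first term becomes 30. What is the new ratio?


Original ratio: 15:13
First term target: 30
Scale factor = 30 / 15 = 2
Multiply second term: 13 * 2 = 26
Equivalent ratio = 30:26

30:26


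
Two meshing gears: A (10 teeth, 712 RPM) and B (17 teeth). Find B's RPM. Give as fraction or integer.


Gear ratio: teeth_A * RPM_A = teeth_B * RPM_B
10 * 712 = 17 * RPM_B
7120 = 17 * RPM_B
RPM_B = 7120 / 17
RPM_B = 7120/17

7120/17


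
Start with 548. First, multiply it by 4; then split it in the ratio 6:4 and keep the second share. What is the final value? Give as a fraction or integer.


Start with 548.
Step 1: Multiply by 4: 548 * 4 = 2192
Step 2: Split 6:4, second share = 2192 * 4/10 = 4384/5
Final result = 4384/5

4384/5


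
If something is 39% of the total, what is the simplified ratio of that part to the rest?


Part = 39%, Remainder = 61%
Ratio = 39:61
GCD(39, 61) = 1
Simplify: 39:61 = 39:61

39:61


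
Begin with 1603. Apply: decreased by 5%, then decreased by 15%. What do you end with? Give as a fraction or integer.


Start: 1603
Step 1: decrease by 5% => multiply by 95/100
  1603 * 95/100 = 30457/20
Step 2: decrease by 15% => multiply by 85/100
  30457/20 * 85/100 = 517769/400
Final value = 517769/400

517769/400


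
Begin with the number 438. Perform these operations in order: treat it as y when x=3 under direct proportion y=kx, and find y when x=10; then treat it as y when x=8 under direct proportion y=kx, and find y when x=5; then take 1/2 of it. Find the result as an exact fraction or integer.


Start with 438.
Step 1: Direct prop: k = (438)/3; new y = k*10 = 438*10/3 = 1460
Step 2: Direct prop: k = (1460)/8; new y = k*5 = 1460*5/8 = 1825/2
Step 3: Take 1/2: 1825/2 * 1/2 = 1825/4
Final result = 1825/4

1825/4


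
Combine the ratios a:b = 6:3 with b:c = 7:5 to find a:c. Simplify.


Given a:b = 6:3 and b:c = 7:5
Make b consistent. Multiply first ratio by 7: a:b = 42:21
Multiply second ratio by 3: b:c = 21:15
Now b = 21 in both, so a:b:c = 42:21:15
Therefore a:c = 42:15
Simplify by GCD: a:c = 14:5

14:5


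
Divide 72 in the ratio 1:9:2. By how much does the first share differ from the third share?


Total parts = 1 + 9 + 2 = 12
Value per part = 72 / 12 = 6
Shares: 1*6=6, 9*6=54, 2*6=12
First share = 6, third share = 12
Difference = |6 - 12| = 6

6


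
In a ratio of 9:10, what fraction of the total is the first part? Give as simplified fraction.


Total parts = 9 + 10 = 19
First part fraction = 9/19
Simplify: 9/19 = 9/19

9/19


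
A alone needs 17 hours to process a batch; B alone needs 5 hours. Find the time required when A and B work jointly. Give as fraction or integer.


Rate of A = 1/17 job per hour
Rate of B = 1/5 job per hour
Combined rate = 1/17 + 1/5
Find common denominator: (5 + 17)/(17*5) = 22/85
Combined rate = 22/85 job per hour
Time together = 1 / (22/85) = 85/22 hours

85/22


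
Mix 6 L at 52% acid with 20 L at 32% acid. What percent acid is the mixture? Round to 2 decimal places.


Solute in mixture 1 = 52% of 6 L = 6*52/100 = 78/25 L
Solute in mixture 2 = 32% of 20 L = 20*32/100 = 32/5 L
Total solute = 78/25 + 32/5 = 238/25 L
Total volume = 6 + 20 = 26 L
Final concentration = 238/25/26 * 100 = 36.62%

36.62


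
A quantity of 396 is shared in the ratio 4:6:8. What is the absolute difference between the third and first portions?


Total parts = 4 + 6 + 8 = 18
Value per part = 396 / 18 = 22
Shares: 4*22=88, 6*22=132, 8*22=176
Third share = 176, first share = 88
Difference = |176 - 88| = 88

88


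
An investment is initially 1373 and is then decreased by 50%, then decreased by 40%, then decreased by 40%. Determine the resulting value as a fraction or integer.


Start: 1373
Step 1: decrease by 50% => multiply by 50/100
  1373 * 50/100 = 1373/2
Step 2: decrease by 40% => multiply by 60/100
  1373/2 * 60/100 = 4119/10
Step 3: decrease by 40% => multiply by 60/100
  4119/10 * 60/100 = 12357/50
Final value = 12357/50

12357/50


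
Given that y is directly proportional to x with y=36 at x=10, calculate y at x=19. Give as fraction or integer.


Direct proportion: y = kx
Find k: k = 36/10 = 18/5
Compute y at x=19: y = 18/5 * 19
y = 342/5

342/5


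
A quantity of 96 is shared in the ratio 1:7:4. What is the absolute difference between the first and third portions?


Total parts = 1 + 7 + 4 = 12
Value per part = 96 / 12 = 8
Shares: 1*8=8, 7*8=56, 4*8=32
First share = 8, third share = 32
Difference = |8 - 32| = 24

24


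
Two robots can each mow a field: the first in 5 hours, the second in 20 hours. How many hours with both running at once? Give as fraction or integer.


Rate of A = 1/5 job per hour
Rate of B = 1/20 job per hour
Combined rate = 1/5 + 1/20
Find common denominator: (20 + 5)/(5*20) = 25/100
Combined rate = 1/4 job per hour
Time together = 1 / (1/4) = 4 hours

4


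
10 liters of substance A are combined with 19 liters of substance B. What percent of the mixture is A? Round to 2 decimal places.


Volume of A = 10 L
Volume of B = 19 L
Total volume = 10 + 19 = 29 L
Percentage of A = (10/29) * 100
= 34.48%

34.48


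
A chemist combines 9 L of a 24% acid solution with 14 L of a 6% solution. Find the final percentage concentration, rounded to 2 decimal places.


Solute in mixture 1 = 24% of 9 L = 9*24/100 = 54/25 L
Solute in mixture 2 = 6% of 14 L = 14*6/100 = 21/25 L
Total solute = 54/25 + 21/25 = 3 L
Total volume = 9 + 14 = 23 L
Final concentration = 3/23 * 100 = 13.04%

13.04


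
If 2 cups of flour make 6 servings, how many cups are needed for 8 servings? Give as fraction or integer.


Original: 2 cups for 6 servings
Target servings = 8
Scaling factor = 8/6
New amount = 2 * 8/6
= 16/6
= 8/3 cups

8/3


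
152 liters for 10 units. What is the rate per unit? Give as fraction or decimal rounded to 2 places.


Total liters = 152
Number of units = 10
Unit rate = 152 / 10
= 15.20 liters per unit

15.20


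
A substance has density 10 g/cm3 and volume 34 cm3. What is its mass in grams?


Using mass = density * volume
Density = 10 g/cm3
Volume = 34 cm3
Mass = 10 * 34
= 340 g

340


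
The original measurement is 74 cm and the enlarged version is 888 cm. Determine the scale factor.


Original length = 74 cm
Scaled length = 888 cm
Scale factor = 888 / 74
= 12

12


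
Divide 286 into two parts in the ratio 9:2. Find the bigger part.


Total parts = 9 + 2 = 11
Value per part = 286 / 11 = 26
First share = 9 * 26 = 234
Second share = 2 * 26 = 52
Larger share = 234

234


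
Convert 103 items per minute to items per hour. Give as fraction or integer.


Converting from per minute to per hour
Rate = 103 items per minute
Multiply by 60: 103 * 60
= 6180 items per hour

6180


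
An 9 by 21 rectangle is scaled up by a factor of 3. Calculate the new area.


Original dimensions: 9 x 21
Enlargement factor = 3
New width = 9 * 3 = 27
New height = 21 * 3 = 63
New area = 27 * 63 = 1701

1701


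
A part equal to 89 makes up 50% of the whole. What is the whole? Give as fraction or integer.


Given: 89 is 50% of the whole
Set up: 89 = 50/100 * whole
whole = 89 * 100 / 50
whole = 8900 / 50
whole = 178

178


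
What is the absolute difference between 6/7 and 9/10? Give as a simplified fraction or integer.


Simplify: 6/7 = 6/7 and 9/10 = 9/10
Find common denominator: LCD = 70
Convert: 60/70 and 63/70
Difference = |60 - 63|/70 = 3/70
Simplified = 3/70

3/70


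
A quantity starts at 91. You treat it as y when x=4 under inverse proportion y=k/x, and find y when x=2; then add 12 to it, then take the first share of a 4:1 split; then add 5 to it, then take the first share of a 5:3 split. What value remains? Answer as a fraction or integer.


Start with 91.
Step 1: Inverse prop: k = (91)*4; new y = k/2 = 91*4/2 = 182
Step 2: Add 12: 182+12=194; split 4:1 first = 194*4/5 = 776/5
Step 3: Add 5: 776/5+5=801/5; split 5:3 first = 801/5*5/8 = 801/8
Final result = 801/8

801/8


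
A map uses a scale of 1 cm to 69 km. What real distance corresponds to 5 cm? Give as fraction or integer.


Map scale: 1 cm = 69 km
Measured distance on map = 5 cm
Set up proportion: 5 * 69 / 1
= 345 / 1
= 345 km

345


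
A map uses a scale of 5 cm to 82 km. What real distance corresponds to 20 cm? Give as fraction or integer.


Map scale: 5 cm = 82 km
Measured distance on map = 20 cm
Set up proportion: 20 * 82 / 5
= 1640 / 5
= 328 km

328


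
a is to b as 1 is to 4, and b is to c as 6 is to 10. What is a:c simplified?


Given a:b = 1:4 and b:c = 6:10
Make b consistent. Multiply first ratio by 6: a:b = 6:24
Multiply second ratio by 4: b:c = 24:40
Now b = 24 in both, so a:b:c = 6:24:40
Therefore a:c = 6:40
Simplify by GCD: a:c = 3:20

3:20


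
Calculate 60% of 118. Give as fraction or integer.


Compute 60% of 118
Convert percentage: 60% = 60/100
Multiply: 118 * 60/100
= 7080/100
= 354/5

354/5


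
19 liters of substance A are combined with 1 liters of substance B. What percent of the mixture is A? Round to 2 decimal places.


Volume of A = 19 L
Volume of B = 1 L
Total volume = 19 + 1 = 20 L
Percentage of A = (19/20) * 100
= 95.00%

95.00


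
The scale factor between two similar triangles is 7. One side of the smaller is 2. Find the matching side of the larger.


Similar triangles have proportional sides
Scale factor = 7
Smaller side = 2
Corresponding larger side = 2 * 7
= 14

14


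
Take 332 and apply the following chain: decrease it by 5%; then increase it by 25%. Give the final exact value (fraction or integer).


Start with 332.
Step 1: Decrease by 5%: 332 * 95/100 = 1577/5
Step 2: Increase by 25%: 1577/5 * 125/100 = 1577/4
Final result = 1577/4

1577/4


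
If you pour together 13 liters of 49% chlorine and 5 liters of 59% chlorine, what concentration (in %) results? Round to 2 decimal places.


Solute in mixture 1 = 49% of 13 L = 13*49/100 = 637/100 L
Solute in mixture 2 = 59% of 5 L = 5*59/100 = 59/20 L
Total solute = 637/100 + 59/20 = 233/25 L
Total volume = 13 + 5 = 18 L
Final concentration = 233/25/18 * 100 = 51.78%

51.78


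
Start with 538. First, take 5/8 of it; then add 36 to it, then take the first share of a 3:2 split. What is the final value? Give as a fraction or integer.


Start with 538.
Step 1: Take 5/8: 538 * 5/8 = 1345/4
Step 2: Add 36: 1345/4+36=1489/4; split 3:2 first = 1489/4*3/5 = 4467/20
Final result = 4467/20

4467/20


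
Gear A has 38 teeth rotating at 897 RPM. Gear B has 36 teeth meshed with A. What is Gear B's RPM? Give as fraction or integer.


Gear ratio: teeth_A * RPM_A = teeth_B * RPM_B
38 * 897 = 36 * RPM_B
34086 = 36 * RPM_B
RPM_B = 34086 / 36
RPM_B = 5681/6

5681/6


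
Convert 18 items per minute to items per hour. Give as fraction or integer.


Converting from per minute to per hour
Rate = 18 items per minute
Multiply by 60: 18 * 60
= 1080 items per hour

1080


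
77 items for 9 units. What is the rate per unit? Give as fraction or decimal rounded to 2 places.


Total items = 77
Number of units = 9
Unit rate = 77 / 9
= 8.56 items per unit

8.56


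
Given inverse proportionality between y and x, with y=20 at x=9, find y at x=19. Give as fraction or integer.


Inverse proportion: y = k/x
Find k: k = 9 * 20 = 180
Compute y at x=19: y = 180/19
y = 180/19

180/19


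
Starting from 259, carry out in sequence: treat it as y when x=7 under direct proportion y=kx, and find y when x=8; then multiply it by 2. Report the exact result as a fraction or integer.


Start with 259.
Step 1: Direct prop: k = (259)/7; new y = k*8 = 259*8/7 = 296
Step 2: Multiply by 2: 296 * 2 = 592
Final result = 592

592


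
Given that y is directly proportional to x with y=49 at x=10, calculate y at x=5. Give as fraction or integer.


Direct proportion: y = kx
Find k: k = 49/10 = 49/10
Compute y at x=5: y = 49/10 * 5
y = 49/2

49/2


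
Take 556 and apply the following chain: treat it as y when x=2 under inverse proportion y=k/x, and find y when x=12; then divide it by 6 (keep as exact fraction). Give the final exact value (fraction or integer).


Start with 556.
Step 1: Inverse prop: k = (556)*2; new y = k/12 = 556*2/12 = 278/3
Step 2: Divide by 6: 278/3 / 6 = 139/9
Final result = 139/9

139/9


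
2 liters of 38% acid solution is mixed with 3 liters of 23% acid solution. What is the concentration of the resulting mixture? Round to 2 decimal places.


Solute in mixture 1 = 38% of 2 L = 2*38/100 = 19/25 L
Solute in mixture 2 = 23% of 3 L = 3*23/100 = 69/100 L
Total solute = 19/25 + 69/100 = 29/20 L
Total volume = 2 + 3 = 5 L
Final concentration = 29/20/5 * 100 = 29.00%

29.00


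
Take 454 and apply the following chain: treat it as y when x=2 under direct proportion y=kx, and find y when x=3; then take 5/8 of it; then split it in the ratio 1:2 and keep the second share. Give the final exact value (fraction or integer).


Start with 454.
Step 1: Direct prop: k = (454)/2; new y = k*3 = 454*3/2 = 681
Step 2: Take 5/8: 681 * 5/8 = 3405/8
Step 3: Split 1:2, second share = 3405/8 * 2/3 = 1135/4
Final result = 1135/4

1135/4


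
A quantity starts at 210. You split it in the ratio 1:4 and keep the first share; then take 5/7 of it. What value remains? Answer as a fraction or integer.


Start with 210.
Step 1: Split 1:4, first share = 210 * 1/5 = 42
Step 2: Take 5/7: 42 * 5/7 = 30
Final result = 30

30


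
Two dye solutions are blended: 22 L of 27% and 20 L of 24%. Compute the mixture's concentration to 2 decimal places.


Solute in mixture 1 = 27% of 22 L = 22*27/100 = 297/50 L
Solute in mixture 2 = 24% of 20 L = 20*24/100 = 24/5 L
Total solute = 297/50 + 24/5 = 537/50 L
Total volume = 22 + 20 = 42 L
Final concentration = 537/50/42 * 100 = 25.57%

25.57


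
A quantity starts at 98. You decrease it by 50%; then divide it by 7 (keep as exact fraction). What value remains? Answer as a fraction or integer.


Start with 98.
Step 1: Decrease by 50%: 98 * 50/100 = 49
Step 2: Divide by 7: 49 / 7 = 7
Final result = 7

7


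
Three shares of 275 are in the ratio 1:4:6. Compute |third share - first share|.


Total parts = 1 + 4 + 6 = 11
Value per part = 275 / 11 = 25
Shares: 1*25=25, 4*25=100, 6*25=150
Third share = 150, first share = 25
Difference = |150 - 25| = 125

125


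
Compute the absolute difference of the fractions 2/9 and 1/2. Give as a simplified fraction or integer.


Simplify: 2/9 = 2/9 and 1/2 = 1/2
Find common denominator: LCD = 18
Convert: 4/18 and 9/18
Difference = |4 - 9|/18 = 5/18
Simplified = 5/18

5/18


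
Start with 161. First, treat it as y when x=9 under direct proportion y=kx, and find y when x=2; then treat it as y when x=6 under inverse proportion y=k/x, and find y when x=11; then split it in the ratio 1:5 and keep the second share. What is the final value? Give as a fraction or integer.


Start with 161.
Step 1: Direct prop: k = (161)/9; new y = k*2 = 161*2/9 = 322/9
Step 2: Inverse prop: k = (322/9)*6; new y = k/11 = 322/9*6/11 = 644/33
Step 3: Split 1:5, second share = 644/33 * 5/6 = 1610/99
Final result = 1610/99

1610/99


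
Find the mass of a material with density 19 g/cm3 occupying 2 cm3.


Using mass = density * volume
Density = 19 g/cm3
Volume = 2 cm3
Mass = 19 * 2
= 38 g

38


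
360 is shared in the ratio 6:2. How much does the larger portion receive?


Total parts = 6 + 2 = 8
Value per part = 360 / 8 = 45
First share = 6 * 45 = 270
Second share = 2 * 45 = 90
Larger share = 270

270


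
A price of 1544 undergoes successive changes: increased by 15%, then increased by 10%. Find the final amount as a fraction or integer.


Start: 1544
Step 1: increase by 15% => multiply by 115/100
  1544 * 115/100 = 8878/5
Step 2: increase by 10% => multiply by 110/100
  8878/5 * 110/100 = 48829/25
Final value = 48829/25

48829/25


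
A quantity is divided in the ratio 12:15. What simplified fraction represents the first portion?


Total parts = 12 + 15 = 27
First part fraction = 12/27
Simplify: 12/27 = 4/9

4/9


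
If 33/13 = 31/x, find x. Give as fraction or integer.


Setting up: 33/13 = 31/x
Cross multiply: 33 * x = 13 * 31
33x = 403
x = 403/33
x = 403/33

403/33


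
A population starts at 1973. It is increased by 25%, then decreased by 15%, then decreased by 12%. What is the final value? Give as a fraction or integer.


Start: 1973
Step 1: increase by 25% => multiply by 125/100
  1973 * 125/100 = 9865/4
Step 2: decrease by 15% => multiply by 85/100
  9865/4 * 85/100 = 33541/16
Step 3: decrease by 12% => multiply by 88/100
  33541/16 * 88/100 = 368951/200
Final value = 368951/200

368951/200


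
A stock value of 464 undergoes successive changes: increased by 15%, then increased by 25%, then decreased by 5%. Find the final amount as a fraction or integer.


Start: 464
Step 1: increase by 15% => multiply by 115/100
  464 * 115/100 = 2668/5
Step 2: increase by 25% => multiply by 125/100
  2668/5 * 125/100 = 667
Step 3: decrease by 5% => multiply by 95/100
  667 * 95/100 = 12673/20
Final value = 12673/20

12673/20


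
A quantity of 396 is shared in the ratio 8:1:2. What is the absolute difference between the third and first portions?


Total parts = 8 + 1 + 2 = 11
Value per part = 396 / 11 = 36
Shares: 8*36=288, 1*36=36, 2*36=72
Third share = 72, first share = 288
Difference = |72 - 288| = 216

216


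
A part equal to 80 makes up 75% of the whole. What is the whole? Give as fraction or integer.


Given: 80 is 75% of the whole
Set up: 80 = 75/100 * whole
whole = 80 * 100 / 75
whole = 8000 / 75
whole = 320/3

320/3


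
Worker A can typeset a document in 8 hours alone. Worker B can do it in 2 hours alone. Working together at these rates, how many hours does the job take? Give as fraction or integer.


Rate of A = 1/8 job per hour
Rate of B = 1/2 job per hour
Combined rate = 1/8 + 1/2
Find common denominator: (2 + 8)/(8*2) = 10/16
Combined rate = 5/8 job per hour
Time together = 1 / (5/8) = 8/5 hours

8/5


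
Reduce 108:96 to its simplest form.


Find GCD(108, 96)
GCD = 12
Divide both by 12: 108/12 = 9, 96/12 = 8
Simplified ratio = 9:8

9:8


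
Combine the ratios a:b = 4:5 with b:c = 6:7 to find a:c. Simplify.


Given a:b = 4:5 and b:c = 6:7
Make b consistent. Multiply first ratio by 6: a:b = 24:30
Multiply second ratio by 5: b:c = 30:35
Now b = 30 in both, so a:b:c = 24:30:35
Therefore a:c = 24:35
Simplify by GCD: a:c = 24:35

24:35


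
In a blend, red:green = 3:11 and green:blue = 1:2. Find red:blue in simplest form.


Given a:b = 3:11 and b:c = 1:2
Make b consistent. Multiply first ratio by 1: a:b = 3:11
Multiply second ratio by 11: b:c = 11:22
Now b = 11 in both, so a:b:c = 3:11:22
Therefore a:c = 3:22
Simplify by GCD: a:c = 3:22

3:22


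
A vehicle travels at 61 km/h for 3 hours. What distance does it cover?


Using distance = speed * time
Speed = 61 km/h
Time = 3 hours
Distance = 61 * 3
= 183 km

183


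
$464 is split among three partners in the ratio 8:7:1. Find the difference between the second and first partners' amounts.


Total parts = 8 + 7 + 1 = 16
Value per part = 464 / 16 = 29
Shares: 8*29=232, 7*29=203, 1*29=29
Second share = 203, first share = 232
Difference = |203 - 232| = 29

29


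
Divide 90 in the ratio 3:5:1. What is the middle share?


Ratio = 3:5:1
Total parts = 3 + 5 + 1 = 9
Value per part = 90 / 9 = 10
First share = 3 * 10 = 30
Middle share = 5 * 10 = 50
Third share = 1 * 10 = 10

50


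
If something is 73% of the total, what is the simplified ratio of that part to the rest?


Part = 73%, Remainder = 27%
Ratio = 73:27
GCD(73, 27) = 1
Simplify: 73:27 = 73:27

73:27


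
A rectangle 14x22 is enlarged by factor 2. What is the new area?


Original dimensions: 14 x 22
Enlargement factor = 2
New width = 14 * 2 = 28
New height = 22 * 2 = 44
New area = 28 * 44 = 1232

1232


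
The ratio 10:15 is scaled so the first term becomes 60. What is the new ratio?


Original ratio: 10:15
First term target: 60
Scale factor = 60 / 10 = 6
Multiply second term: 15 * 6 = 90
Equivalent ratio = 60:90

60:90


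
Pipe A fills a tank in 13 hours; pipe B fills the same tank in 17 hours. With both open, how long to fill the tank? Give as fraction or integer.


Rate of A = 1/13 job per hour
Rate of B = 1/17 job per hour
Combined rate = 1/13 + 1/17
Find common denominator: (17 + 13)/(13*17) = 30/221
Combined rate = 30/221 job per hour
Time together = 1 / (30/221) = 221/30 hours

221/30


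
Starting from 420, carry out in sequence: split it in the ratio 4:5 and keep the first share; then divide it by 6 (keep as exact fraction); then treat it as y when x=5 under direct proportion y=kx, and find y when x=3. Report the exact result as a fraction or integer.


Start with 420.
Step 1: Split 4:5, first share = 420 * 4/9 = 560/3
Step 2: Divide by 6: 560/3 / 6 = 280/9
Step 3: Direct prop: k = (280/9)/5; new y = k*3 = 280/9*3/5 = 56/3
Final result = 56/3

56/3


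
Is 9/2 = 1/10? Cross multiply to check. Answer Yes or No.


Cross multiply to check 9/2 = 1/10
Left cross product: 9 * 10 = 90
Right cross product: 2 * 1 = 2
90 != 2
Not equal, so proportions differ => No

No


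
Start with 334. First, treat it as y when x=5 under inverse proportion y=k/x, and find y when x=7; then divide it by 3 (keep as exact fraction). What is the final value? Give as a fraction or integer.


Start with 334.
Step 1: Inverse prop: k = (334)*5; new y = k/7 = 334*5/7 = 1670/7
Step 2: Divide by 3: 1670/7 / 3 = 1670/21
Final result = 1670/21

1670/21


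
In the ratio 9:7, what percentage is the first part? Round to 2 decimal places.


Total parts = 9 + 7 = 16
First part fraction = 9/16
Percentage = (9/16) * 100
= 0.5625 * 100
= 56.25%

56.25


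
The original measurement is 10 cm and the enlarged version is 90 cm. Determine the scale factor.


Original length = 10 cm
Scaled length = 90 cm
Scale factor = 90 / 10
= 9

9


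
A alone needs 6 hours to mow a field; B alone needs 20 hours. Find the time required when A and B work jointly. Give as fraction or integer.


Rate of A = 1/6 job per hour
Rate of B = 1/20 job per hour
Combined rate = 1/6 + 1/20
Find common denominator: (20 + 6)/(6*20) = 26/120
Combined rate = 13/60 job per hour
Time together = 1 / (13/60) = 60/13 hours

60/13


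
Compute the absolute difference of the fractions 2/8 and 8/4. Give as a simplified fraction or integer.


Simplify: 2/8 = 1/4 and 8/4 = 2
Find common denominator: LCD = 4
Convert: 1/4 and 8/4
Difference = |1 - 8|/4 = 7/4
Simplified = 7/4

7/4


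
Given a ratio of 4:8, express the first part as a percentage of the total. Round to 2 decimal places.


Total parts = 4 + 8 = 12
First part fraction = 4/12
Percentage = (4/12) * 100
= 0.333333 * 100
= 33.33%

33.33


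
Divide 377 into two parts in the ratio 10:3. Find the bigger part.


Total parts = 10 + 3 = 13
Value per part = 377 / 13 = 29
First share = 10 * 29 = 290
Second share = 3 * 29 = 87
Larger share = 290

290


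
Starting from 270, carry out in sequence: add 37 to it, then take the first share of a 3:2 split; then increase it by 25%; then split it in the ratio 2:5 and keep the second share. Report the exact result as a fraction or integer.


Start with 270.
Step 1: Add 37: 270+37=307; split 3:2 first = 307*3/5 = 921/5
Step 2: Increase by 25%: 921/5 * 125/100 = 921/4
Step 3: Split 2:5, second share = 921/4 * 5/7 = 4605/28
Final result = 4605/28

4605/28


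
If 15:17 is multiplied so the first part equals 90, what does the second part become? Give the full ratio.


Original ratio: 15:17
First term target: 90
Scale factor = 90 / 15 = 6
Multiply second term: 17 * 6 = 102
Equivalent ratio = 90:102

90:102


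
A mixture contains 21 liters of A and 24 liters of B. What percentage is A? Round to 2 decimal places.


Volume of A = 21 L
Volume of B = 24 L
Total volume = 21 + 24 = 45 L
Percentage of A = (21/45) * 100
= 46.67%

46.67


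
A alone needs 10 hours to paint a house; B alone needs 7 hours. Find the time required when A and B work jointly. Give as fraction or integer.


Rate of A = 1/10 job per hour
Rate of B = 1/7 job per hour
Combined rate = 1/10 + 1/7
Find common denominator: (7 + 10)/(10*7) = 17/70
Combined rate = 17/70 job per hour
Time together = 1 / (17/70) = 70/17 hours

70/17


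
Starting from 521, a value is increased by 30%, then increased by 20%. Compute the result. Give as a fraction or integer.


Start: 521
Step 1: increase by 30% => multiply by 130/100
  521 * 130/100 = 6773/10
Step 2: increase by 20% => multiply by 120/100
  6773/10 * 120/100 = 20319/25
Final value = 20319/25

20319/25


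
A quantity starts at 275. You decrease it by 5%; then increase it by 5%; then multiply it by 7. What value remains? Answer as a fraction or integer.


Start with 275.
Step 1: Decrease by 5%: 275 * 95/100 = 1045/4
Step 2: Increase by 5%: 1045/4 * 105/100 = 4389/16
Step 3: Multiply by 7: 4389/16 * 7 = 30723/16
Final result = 30723/16

30723/16


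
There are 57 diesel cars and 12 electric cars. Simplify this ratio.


Find GCD(57, 12)
GCD = 3
Divide both by 3: 57/3 = 19, 12/3 = 4
Simplified ratio = 19:4

19:4


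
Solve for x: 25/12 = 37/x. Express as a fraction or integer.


Setting up: 25/12 = 37/x
Cross multiply: 25 * x = 12 * 37
25x = 444
x = 444/25
x = 444/25

444/25


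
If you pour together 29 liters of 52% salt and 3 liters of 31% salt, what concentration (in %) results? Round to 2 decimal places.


Solute in mixture 1 = 52% of 29 L = 29*52/100 = 377/25 L
Solute in mixture 2 = 31% of 3 L = 3*31/100 = 93/100 L
Total solute = 377/25 + 93/100 = 1601/100 L
Total volume = 29 + 3 = 32 L
Final concentration = 1601/100/32 * 100 = 50.03%

50.03


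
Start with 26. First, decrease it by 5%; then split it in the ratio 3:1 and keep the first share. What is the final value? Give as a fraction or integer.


Start with 26.
Step 1: Decrease by 5%: 26 * 95/100 = 247/10
Step 2: Split 3:1, first share = 247/10 * 3/4 = 741/40
Final result = 741/40

741/40


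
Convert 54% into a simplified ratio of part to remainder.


Part = 54%, Remainder = 46%
Ratio = 54:46
GCD(54, 46) = 2
Simplify: 27:23 = 27:23

27:23


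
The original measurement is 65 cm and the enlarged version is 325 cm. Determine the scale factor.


Original length = 65 cm
Scaled length = 325 cm
Scale factor = 325 / 65
= 5

5


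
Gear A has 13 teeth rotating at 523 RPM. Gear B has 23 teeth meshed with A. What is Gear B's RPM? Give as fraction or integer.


Gear ratio: teeth_A * RPM_A = teeth_B * RPM_B
13 * 523 = 23 * RPM_B
6799 = 23 * RPM_B
RPM_B = 6799 / 23
RPM_B = 6799/23

6799/23


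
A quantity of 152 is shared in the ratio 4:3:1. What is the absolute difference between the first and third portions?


Total parts = 4 + 3 + 1 = 8
Value per part = 152 / 8 = 19
Shares: 4*19=76, 3*19=57, 1*19=19
First share = 76, third share = 19
Difference = |76 - 19| = 57

57


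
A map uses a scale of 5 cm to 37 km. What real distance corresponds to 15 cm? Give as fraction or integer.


Map scale: 5 cm = 37 km
Measured distance on map = 15 cm
Set up proportion: 15 * 37 / 5
= 555 / 5
= 111 km

111


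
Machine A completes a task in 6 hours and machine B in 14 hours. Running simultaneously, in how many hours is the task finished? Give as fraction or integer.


Rate of A = 1/6 job per hour
Rate of B = 1/14 job per hour
Combined rate = 1/6 + 1/14
Find common denominator: (14 + 6)/(6*14) = 20/84
Combined rate = 5/21 job per hour
Time together = 1 / (5/21) = 21/5 hours

21/5


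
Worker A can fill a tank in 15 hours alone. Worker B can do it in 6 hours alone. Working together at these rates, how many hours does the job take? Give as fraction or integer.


Rate of A = 1/15 job per hour
Rate of B = 1/6 job per hour
Combined rate = 1/15 + 1/6
Find common denominator: (6 + 15)/(15*6) = 21/90
Combined rate = 7/30 job per hour
Time together = 1 / (7/30) = 30/7 hours

30/7


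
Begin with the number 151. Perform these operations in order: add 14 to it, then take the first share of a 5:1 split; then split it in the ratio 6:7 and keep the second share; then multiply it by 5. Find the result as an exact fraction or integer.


Start with 151.
Step 1: Add 14: 151+14=165; split 5:1 first = 165*5/6 = 275/2
Step 2: Split 6:7, second share = 275/2 * 7/13 = 1925/26
Step 3: Multiply by 5: 1925/26 * 5 = 9625/26
Final result = 9625/26

9625/26


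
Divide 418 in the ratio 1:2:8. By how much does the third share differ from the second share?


Total parts = 1 + 2 + 8 = 11
Value per part = 418 / 11 = 38
Shares: 1*38=38, 2*38=76, 8*38=304
Third share = 304, second share = 76
Difference = |304 - 76| = 228

228


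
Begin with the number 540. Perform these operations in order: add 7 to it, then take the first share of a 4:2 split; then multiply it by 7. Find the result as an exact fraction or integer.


Start with 540.
Step 1: Add 7: 540+7=547; split 4:2 first = 547*4/6 = 1094/3
Step 2: Multiply by 7: 1094/3 * 7 = 7658/3
Final result = 7658/3

7658/3


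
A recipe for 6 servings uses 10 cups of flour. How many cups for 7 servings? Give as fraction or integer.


Original: 10 cups for 6 servings
Target servings = 7
Scaling factor = 7/6
New amount = 10 * 7/6
= 70/6
= 35/3 cups

35/3


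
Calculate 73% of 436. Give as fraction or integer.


Compute 73% of 436
Convert percentage: 73% = 73/100
Multiply: 436 * 73/100
= 31828/100
= 7957/25

7957/25


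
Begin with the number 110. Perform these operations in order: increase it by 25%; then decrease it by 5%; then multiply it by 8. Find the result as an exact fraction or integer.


Start with 110.
Step 1: Increase by 25%: 110 * 125/100 = 275/2
Step 2: Decrease by 5%: 275/2 * 95/100 = 1045/8
Step 3: Multiply by 8: 1045/8 * 8 = 1045
Final result = 1045

1045


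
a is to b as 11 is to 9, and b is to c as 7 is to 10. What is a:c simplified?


Given a:b = 11:9 and b:c = 7:10
Make b consistent. Multiply first ratio by 7: a:b = 77:63
Multiply second ratio by 9: b:c = 63:90
Now b = 63 in both, so a:b:c = 77:63:90
Therefore a:c = 77:90
Simplify by GCD: a:c = 77:90

77:90


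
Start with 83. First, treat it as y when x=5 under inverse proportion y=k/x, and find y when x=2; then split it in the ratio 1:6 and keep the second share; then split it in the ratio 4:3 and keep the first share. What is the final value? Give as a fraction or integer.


Start with 83.
Step 1: Inverse prop: k = (83)*5; new y = k/2 = 83*5/2 = 415/2
Step 2: Split 1:6, second share = 415/2 * 6/7 = 1245/7
Step 3: Split 4:3, first share = 1245/7 * 4/7 = 4980/49
Final result = 4980/49

4980/49


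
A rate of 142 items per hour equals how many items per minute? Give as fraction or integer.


Converting from per hour to per minute
Rate = 142 items per hour
Divide by 60: 142/60
= 71/30 items per minute

71/30


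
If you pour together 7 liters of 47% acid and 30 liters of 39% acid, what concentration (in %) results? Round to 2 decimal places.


Solute in mixture 1 = 47% of 7 L = 7*47/100 = 329/100 L
Solute in mixture 2 = 39% of 30 L = 30*39/100 = 117/10 L
Total solute = 329/100 + 117/10 = 1499/100 L
Total volume = 7 + 30 = 37 L
Final concentration = 1499/100/37 * 100 = 40.51%

40.51


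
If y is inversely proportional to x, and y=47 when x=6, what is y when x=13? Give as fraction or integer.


Inverse proportion: y = k/x
Find k: k = 6 * 47 = 282
Compute y at x=13: y = 282/13
y = 282/13

282/13


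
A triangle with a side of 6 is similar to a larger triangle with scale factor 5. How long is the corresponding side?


Similar triangles have proportional sides
Scale factor = 5
Smaller side = 6
Corresponding larger side = 6 * 5
= 30

30


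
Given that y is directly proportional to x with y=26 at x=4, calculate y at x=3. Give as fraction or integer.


Direct proportion: y = kx
Find k: k = 26/4 = 13/2
Compute y at x=3: y = 13/2 * 3
y = 39/2

39/2


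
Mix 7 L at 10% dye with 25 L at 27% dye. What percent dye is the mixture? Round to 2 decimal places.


Solute in mixture 1 = 10% of 7 L = 7*10/100 = 7/10 L
Solute in mixture 2 = 27% of 25 L = 25*27/100 = 27/4 L
Total solute = 7/10 + 27/4 = 149/20 L
Total volume = 7 + 25 = 32 L
Final concentration = 149/20/32 * 100 = 23.28%

23.28


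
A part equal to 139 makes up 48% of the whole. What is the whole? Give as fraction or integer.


Given: 139 is 48% of the whole
Set up: 139 = 48/100 * whole
whole = 139 * 100 / 48
whole = 13900 / 48
whole = 3475/12

3475/12


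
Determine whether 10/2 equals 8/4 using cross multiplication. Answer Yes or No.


Cross multiply to check 10/2 = 8/4
Left cross product: 10 * 4 = 40
Right cross product: 2 * 8 = 16
40 != 16
Not equal, so proportions differ => No

No


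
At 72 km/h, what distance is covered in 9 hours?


Using distance = speed * time
Speed = 72 km/h
Time = 9 hours
Distance = 72 * 9
= 648 km

648


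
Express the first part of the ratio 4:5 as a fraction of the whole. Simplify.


Total parts = 4 + 5 = 9
First part fraction = 4/9
Simplify: 4/9 = 4/9

4/9
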